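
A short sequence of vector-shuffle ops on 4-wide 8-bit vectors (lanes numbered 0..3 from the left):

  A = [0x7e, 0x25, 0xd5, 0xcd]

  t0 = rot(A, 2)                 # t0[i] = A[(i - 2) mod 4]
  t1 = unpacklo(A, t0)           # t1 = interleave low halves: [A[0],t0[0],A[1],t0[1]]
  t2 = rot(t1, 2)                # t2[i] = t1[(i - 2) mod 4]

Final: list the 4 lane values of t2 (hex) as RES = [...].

t0 = [0xd5, 0xcd, 0x7e, 0x25]
t1 = [0x7e, 0xd5, 0x25, 0xcd]
t2 = [0x25, 0xcd, 0x7e, 0xd5]

RES = [0x25, 0xcd, 0x7e, 0xd5]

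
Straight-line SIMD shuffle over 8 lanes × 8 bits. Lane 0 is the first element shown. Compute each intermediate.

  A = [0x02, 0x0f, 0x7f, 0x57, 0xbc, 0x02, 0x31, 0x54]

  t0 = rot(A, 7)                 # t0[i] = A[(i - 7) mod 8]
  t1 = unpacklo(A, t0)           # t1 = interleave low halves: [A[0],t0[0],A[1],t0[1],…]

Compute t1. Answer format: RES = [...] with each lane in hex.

RES = [0x02, 0x0f, 0x0f, 0x7f, 0x7f, 0x57, 0x57, 0xbc]

t0 = [0x0f, 0x7f, 0x57, 0xbc, 0x02, 0x31, 0x54, 0x02]
t1 = [0x02, 0x0f, 0x0f, 0x7f, 0x7f, 0x57, 0x57, 0xbc]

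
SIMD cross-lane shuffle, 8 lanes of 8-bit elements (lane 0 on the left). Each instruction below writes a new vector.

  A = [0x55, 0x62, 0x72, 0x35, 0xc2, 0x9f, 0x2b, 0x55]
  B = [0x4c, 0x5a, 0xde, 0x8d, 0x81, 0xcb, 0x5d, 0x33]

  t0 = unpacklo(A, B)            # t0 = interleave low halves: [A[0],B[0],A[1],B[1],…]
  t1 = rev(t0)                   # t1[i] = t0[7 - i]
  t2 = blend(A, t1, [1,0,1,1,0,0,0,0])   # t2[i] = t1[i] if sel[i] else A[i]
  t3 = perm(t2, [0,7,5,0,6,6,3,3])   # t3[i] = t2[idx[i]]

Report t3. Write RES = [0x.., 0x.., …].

t0 = [0x55, 0x4c, 0x62, 0x5a, 0x72, 0xde, 0x35, 0x8d]
t1 = [0x8d, 0x35, 0xde, 0x72, 0x5a, 0x62, 0x4c, 0x55]
t2 = [0x8d, 0x62, 0xde, 0x72, 0xc2, 0x9f, 0x2b, 0x55]
t3 = [0x8d, 0x55, 0x9f, 0x8d, 0x2b, 0x2b, 0x72, 0x72]

RES = [0x8d, 0x55, 0x9f, 0x8d, 0x2b, 0x2b, 0x72, 0x72]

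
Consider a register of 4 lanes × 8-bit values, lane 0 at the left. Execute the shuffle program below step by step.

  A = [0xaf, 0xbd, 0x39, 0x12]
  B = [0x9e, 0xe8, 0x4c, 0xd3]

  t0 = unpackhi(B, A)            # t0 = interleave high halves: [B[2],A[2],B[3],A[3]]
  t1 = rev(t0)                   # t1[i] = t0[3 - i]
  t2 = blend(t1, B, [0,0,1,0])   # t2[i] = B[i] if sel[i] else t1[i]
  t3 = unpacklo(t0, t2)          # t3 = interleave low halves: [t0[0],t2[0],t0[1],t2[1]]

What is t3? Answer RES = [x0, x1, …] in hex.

RES = [0x4c, 0x12, 0x39, 0xd3]

t0 = [0x4c, 0x39, 0xd3, 0x12]
t1 = [0x12, 0xd3, 0x39, 0x4c]
t2 = [0x12, 0xd3, 0x4c, 0x4c]
t3 = [0x4c, 0x12, 0x39, 0xd3]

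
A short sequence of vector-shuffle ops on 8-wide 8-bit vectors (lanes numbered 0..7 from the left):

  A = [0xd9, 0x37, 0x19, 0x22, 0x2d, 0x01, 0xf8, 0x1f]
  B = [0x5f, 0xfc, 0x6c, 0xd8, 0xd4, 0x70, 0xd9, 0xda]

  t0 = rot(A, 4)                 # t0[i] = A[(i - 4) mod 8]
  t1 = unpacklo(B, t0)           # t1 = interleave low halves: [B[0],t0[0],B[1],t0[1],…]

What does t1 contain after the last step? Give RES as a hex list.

RES = [0x5f, 0x2d, 0xfc, 0x01, 0x6c, 0xf8, 0xd8, 0x1f]

  t0: 2d 01 f8 1f d9 37 19 22
  t1: 5f 2d fc 01 6c f8 d8 1f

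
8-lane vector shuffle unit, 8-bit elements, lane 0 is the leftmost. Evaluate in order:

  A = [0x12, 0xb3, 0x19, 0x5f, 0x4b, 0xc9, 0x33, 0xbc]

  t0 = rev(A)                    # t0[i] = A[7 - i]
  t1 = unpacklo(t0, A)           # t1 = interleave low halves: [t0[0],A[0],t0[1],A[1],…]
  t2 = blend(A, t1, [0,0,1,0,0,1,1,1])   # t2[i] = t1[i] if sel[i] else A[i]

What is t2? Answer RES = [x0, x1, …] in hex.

t0 = [0xbc, 0x33, 0xc9, 0x4b, 0x5f, 0x19, 0xb3, 0x12]
t1 = [0xbc, 0x12, 0x33, 0xb3, 0xc9, 0x19, 0x4b, 0x5f]
t2 = [0x12, 0xb3, 0x33, 0x5f, 0x4b, 0x19, 0x4b, 0x5f]

RES = [0x12, 0xb3, 0x33, 0x5f, 0x4b, 0x19, 0x4b, 0x5f]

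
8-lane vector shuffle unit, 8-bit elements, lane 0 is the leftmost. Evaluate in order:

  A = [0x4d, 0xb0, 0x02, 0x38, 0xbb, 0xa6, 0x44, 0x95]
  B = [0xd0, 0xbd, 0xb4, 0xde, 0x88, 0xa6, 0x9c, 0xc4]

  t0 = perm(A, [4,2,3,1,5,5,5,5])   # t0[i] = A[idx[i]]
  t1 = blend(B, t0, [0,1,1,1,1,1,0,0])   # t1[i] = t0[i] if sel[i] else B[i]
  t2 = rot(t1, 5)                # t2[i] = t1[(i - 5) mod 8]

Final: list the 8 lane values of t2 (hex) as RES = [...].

RES = [ 0xb0  0xa6  0xa6  0x9c  0xc4  0xd0  0x02  0x38 ]

→ t0 |bb|02|38|b0|a6|a6|a6|a6|
→ t1 |d0|02|38|b0|a6|a6|9c|c4|
→ t2 |b0|a6|a6|9c|c4|d0|02|38|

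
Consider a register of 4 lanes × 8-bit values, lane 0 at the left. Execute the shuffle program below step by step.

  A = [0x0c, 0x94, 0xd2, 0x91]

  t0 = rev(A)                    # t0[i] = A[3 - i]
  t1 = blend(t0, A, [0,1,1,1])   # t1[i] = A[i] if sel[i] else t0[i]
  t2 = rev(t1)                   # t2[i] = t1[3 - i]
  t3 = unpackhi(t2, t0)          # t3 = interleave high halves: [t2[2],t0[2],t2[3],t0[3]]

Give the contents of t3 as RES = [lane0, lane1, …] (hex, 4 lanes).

RES = [0x94, 0x94, 0x91, 0x0c]

→ t0 |91|d2|94|0c|
→ t1 |91|94|d2|91|
→ t2 |91|d2|94|91|
→ t3 |94|94|91|0c|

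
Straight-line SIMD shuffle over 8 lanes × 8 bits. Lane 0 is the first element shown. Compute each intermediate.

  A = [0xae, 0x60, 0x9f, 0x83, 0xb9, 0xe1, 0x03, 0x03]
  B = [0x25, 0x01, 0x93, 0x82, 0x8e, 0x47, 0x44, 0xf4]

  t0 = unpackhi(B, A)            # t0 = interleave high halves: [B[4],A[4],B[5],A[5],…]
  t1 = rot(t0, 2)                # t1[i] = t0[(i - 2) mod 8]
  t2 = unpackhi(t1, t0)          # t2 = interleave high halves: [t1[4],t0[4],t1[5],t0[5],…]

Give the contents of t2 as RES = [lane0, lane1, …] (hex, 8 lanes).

→ t0 |8e|b9|47|e1|44|03|f4|03|
→ t1 |f4|03|8e|b9|47|e1|44|03|
→ t2 |47|44|e1|03|44|f4|03|03|

RES = [0x47, 0x44, 0xe1, 0x03, 0x44, 0xf4, 0x03, 0x03]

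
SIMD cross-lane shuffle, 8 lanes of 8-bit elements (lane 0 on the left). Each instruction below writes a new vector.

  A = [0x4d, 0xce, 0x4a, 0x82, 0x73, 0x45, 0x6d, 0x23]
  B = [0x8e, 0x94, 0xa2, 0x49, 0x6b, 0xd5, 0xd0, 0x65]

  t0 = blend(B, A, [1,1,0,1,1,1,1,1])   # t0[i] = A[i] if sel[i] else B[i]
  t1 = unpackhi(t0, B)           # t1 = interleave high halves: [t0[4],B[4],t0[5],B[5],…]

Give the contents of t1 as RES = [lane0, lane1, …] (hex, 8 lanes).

RES = [0x73, 0x6b, 0x45, 0xd5, 0x6d, 0xd0, 0x23, 0x65]

  t0: 4d ce a2 82 73 45 6d 23
  t1: 73 6b 45 d5 6d d0 23 65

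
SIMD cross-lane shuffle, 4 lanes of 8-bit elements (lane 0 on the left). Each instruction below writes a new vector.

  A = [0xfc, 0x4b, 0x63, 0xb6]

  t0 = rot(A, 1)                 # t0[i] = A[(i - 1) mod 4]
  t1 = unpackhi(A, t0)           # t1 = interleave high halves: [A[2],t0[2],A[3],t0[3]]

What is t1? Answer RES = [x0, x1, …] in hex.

RES = [0x63, 0x4b, 0xb6, 0x63]

  t0: b6 fc 4b 63
  t1: 63 4b b6 63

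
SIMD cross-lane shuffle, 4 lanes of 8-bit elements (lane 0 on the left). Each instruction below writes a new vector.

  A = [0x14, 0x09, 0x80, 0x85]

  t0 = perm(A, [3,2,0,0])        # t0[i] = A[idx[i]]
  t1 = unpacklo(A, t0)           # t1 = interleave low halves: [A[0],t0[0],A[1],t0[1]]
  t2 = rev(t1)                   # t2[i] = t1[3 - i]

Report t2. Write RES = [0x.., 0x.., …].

  t0: 85 80 14 14
  t1: 14 85 09 80
  t2: 80 09 85 14

RES = [ 0x80  0x09  0x85  0x14 ]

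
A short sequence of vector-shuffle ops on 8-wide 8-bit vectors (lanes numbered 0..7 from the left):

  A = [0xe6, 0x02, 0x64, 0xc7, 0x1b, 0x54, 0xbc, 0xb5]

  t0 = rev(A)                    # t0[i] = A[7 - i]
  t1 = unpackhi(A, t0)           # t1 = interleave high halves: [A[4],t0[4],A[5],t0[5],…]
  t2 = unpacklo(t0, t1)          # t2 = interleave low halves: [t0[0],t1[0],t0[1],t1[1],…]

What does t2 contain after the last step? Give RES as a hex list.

RES = [ 0xb5  0x1b  0xbc  0xc7  0x54  0x54  0x1b  0x64 ]

→ t0 |b5|bc|54|1b|c7|64|02|e6|
→ t1 |1b|c7|54|64|bc|02|b5|e6|
→ t2 |b5|1b|bc|c7|54|54|1b|64|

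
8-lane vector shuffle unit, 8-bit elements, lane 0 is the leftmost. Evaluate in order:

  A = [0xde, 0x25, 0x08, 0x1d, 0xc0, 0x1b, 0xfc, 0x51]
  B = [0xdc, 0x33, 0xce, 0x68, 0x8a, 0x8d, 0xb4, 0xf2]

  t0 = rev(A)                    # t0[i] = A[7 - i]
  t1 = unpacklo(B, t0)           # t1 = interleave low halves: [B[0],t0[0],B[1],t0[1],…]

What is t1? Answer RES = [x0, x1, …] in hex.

t0 = [0x51, 0xfc, 0x1b, 0xc0, 0x1d, 0x08, 0x25, 0xde]
t1 = [0xdc, 0x51, 0x33, 0xfc, 0xce, 0x1b, 0x68, 0xc0]

RES = [ 0xdc  0x51  0x33  0xfc  0xce  0x1b  0x68  0xc0 ]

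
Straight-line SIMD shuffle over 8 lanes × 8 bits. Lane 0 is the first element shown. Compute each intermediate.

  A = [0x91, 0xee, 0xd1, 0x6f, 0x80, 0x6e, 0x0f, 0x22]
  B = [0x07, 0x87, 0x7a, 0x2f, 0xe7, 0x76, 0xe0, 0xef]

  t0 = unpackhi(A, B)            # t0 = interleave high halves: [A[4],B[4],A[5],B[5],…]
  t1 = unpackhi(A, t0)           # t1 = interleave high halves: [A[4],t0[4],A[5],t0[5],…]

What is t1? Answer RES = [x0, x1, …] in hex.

RES = [ 0x80  0x0f  0x6e  0xe0  0x0f  0x22  0x22  0xef ]

  t0: 80 e7 6e 76 0f e0 22 ef
  t1: 80 0f 6e e0 0f 22 22 ef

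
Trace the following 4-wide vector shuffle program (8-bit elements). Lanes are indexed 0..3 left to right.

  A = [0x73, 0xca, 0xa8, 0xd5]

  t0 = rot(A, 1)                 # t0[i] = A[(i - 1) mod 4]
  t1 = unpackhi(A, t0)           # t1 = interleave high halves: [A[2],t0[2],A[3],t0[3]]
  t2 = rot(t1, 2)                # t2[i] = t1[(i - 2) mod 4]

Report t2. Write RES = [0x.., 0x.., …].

RES = [ 0xd5  0xa8  0xa8  0xca ]

t0 = [0xd5, 0x73, 0xca, 0xa8]
t1 = [0xa8, 0xca, 0xd5, 0xa8]
t2 = [0xd5, 0xa8, 0xa8, 0xca]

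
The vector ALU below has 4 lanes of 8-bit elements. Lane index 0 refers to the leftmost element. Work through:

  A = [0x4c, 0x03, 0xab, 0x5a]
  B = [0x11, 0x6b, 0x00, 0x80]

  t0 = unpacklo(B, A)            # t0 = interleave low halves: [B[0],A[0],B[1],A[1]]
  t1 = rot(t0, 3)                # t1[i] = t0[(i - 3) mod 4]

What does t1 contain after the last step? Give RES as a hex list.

RES = [ 0x4c  0x6b  0x03  0x11 ]

t0 = [0x11, 0x4c, 0x6b, 0x03]
t1 = [0x4c, 0x6b, 0x03, 0x11]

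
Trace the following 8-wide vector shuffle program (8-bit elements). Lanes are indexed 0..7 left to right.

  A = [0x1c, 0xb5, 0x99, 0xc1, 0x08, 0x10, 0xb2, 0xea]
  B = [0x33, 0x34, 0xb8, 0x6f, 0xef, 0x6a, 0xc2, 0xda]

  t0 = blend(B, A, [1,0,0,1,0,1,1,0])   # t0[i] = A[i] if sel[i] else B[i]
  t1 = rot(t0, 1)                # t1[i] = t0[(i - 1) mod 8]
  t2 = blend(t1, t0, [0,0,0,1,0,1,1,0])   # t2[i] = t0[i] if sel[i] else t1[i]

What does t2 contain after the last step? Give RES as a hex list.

RES = [ 0xda  0x1c  0x34  0xc1  0xc1  0x10  0xb2  0xb2 ]

  t0: 1c 34 b8 c1 ef 10 b2 da
  t1: da 1c 34 b8 c1 ef 10 b2
  t2: da 1c 34 c1 c1 10 b2 b2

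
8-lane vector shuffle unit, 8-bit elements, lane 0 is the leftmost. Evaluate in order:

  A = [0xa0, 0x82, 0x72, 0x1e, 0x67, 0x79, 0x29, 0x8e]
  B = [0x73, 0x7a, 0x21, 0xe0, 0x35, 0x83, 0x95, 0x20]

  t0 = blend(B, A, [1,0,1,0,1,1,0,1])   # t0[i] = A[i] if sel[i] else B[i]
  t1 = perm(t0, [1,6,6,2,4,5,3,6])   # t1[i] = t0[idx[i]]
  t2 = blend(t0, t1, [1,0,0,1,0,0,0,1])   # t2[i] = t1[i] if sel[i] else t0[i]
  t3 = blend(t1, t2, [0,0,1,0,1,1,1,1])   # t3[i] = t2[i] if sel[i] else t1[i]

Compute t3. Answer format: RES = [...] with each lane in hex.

t0 = [0xa0, 0x7a, 0x72, 0xe0, 0x67, 0x79, 0x95, 0x8e]
t1 = [0x7a, 0x95, 0x95, 0x72, 0x67, 0x79, 0xe0, 0x95]
t2 = [0x7a, 0x7a, 0x72, 0x72, 0x67, 0x79, 0x95, 0x95]
t3 = [0x7a, 0x95, 0x72, 0x72, 0x67, 0x79, 0x95, 0x95]

RES = [0x7a, 0x95, 0x72, 0x72, 0x67, 0x79, 0x95, 0x95]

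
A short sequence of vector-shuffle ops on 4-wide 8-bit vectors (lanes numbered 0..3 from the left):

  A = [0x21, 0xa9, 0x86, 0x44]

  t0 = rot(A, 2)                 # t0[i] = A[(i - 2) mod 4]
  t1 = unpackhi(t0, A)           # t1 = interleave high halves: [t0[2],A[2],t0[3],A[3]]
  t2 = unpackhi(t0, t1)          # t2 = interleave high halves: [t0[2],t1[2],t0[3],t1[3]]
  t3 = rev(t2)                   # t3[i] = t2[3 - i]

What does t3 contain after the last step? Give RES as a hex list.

RES = [ 0x44  0xa9  0xa9  0x21 ]

→ t0 |86|44|21|a9|
→ t1 |21|86|a9|44|
→ t2 |21|a9|a9|44|
→ t3 |44|a9|a9|21|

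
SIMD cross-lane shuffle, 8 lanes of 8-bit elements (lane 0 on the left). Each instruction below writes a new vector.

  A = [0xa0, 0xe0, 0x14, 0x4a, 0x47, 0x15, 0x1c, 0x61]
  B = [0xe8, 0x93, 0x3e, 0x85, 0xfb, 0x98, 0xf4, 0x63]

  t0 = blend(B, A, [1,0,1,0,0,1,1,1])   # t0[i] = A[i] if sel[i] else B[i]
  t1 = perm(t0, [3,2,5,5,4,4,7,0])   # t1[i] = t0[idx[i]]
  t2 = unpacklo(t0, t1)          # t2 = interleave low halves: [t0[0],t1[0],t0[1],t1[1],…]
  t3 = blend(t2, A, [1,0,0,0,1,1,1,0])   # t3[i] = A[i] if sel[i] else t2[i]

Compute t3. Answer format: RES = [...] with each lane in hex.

RES = [0xa0, 0x85, 0x93, 0x14, 0x47, 0x15, 0x1c, 0x15]

  t0: a0 93 14 85 fb 15 1c 61
  t1: 85 14 15 15 fb fb 61 a0
  t2: a0 85 93 14 14 15 85 15
  t3: a0 85 93 14 47 15 1c 15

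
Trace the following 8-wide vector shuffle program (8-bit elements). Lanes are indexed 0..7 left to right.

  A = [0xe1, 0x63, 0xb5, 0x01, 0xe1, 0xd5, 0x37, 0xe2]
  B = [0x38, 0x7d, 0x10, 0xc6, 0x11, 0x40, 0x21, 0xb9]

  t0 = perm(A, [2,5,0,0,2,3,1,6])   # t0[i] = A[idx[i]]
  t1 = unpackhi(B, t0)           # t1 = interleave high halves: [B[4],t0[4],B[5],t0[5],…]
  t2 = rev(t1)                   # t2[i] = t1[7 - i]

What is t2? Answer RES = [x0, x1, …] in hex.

→ t0 |b5|d5|e1|e1|b5|01|63|37|
→ t1 |11|b5|40|01|21|63|b9|37|
→ t2 |37|b9|63|21|01|40|b5|11|

RES = [0x37, 0xb9, 0x63, 0x21, 0x01, 0x40, 0xb5, 0x11]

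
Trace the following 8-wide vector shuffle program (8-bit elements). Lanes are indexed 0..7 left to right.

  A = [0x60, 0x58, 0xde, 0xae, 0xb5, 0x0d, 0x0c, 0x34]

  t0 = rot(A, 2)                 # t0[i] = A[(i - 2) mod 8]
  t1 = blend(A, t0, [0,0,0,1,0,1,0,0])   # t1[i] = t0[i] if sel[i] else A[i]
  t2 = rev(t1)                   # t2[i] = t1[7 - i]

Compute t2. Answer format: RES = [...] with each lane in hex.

t0 = [0x0c, 0x34, 0x60, 0x58, 0xde, 0xae, 0xb5, 0x0d]
t1 = [0x60, 0x58, 0xde, 0x58, 0xb5, 0xae, 0x0c, 0x34]
t2 = [0x34, 0x0c, 0xae, 0xb5, 0x58, 0xde, 0x58, 0x60]

RES = [ 0x34  0x0c  0xae  0xb5  0x58  0xde  0x58  0x60 ]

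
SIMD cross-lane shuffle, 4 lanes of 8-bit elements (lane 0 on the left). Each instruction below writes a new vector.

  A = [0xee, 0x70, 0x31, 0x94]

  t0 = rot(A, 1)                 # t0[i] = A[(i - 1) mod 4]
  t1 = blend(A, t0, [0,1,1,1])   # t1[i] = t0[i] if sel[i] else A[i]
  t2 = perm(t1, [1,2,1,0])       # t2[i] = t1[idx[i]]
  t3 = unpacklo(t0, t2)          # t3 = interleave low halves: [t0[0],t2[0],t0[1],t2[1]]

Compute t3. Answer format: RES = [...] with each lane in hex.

RES = [ 0x94  0xee  0xee  0x70 ]

→ t0 |94|ee|70|31|
→ t1 |ee|ee|70|31|
→ t2 |ee|70|ee|ee|
→ t3 |94|ee|ee|70|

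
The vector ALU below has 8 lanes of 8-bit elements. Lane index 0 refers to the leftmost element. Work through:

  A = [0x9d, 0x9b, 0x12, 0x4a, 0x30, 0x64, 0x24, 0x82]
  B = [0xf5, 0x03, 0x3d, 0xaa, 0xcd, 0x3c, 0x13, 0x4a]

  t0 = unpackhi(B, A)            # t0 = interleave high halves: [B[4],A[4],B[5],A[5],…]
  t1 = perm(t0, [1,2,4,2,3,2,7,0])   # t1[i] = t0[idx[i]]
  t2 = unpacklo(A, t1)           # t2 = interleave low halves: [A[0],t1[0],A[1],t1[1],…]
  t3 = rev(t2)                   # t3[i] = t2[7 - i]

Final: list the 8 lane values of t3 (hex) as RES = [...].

RES = [0x3c, 0x4a, 0x13, 0x12, 0x3c, 0x9b, 0x30, 0x9d]

t0 = [0xcd, 0x30, 0x3c, 0x64, 0x13, 0x24, 0x4a, 0x82]
t1 = [0x30, 0x3c, 0x13, 0x3c, 0x64, 0x3c, 0x82, 0xcd]
t2 = [0x9d, 0x30, 0x9b, 0x3c, 0x12, 0x13, 0x4a, 0x3c]
t3 = [0x3c, 0x4a, 0x13, 0x12, 0x3c, 0x9b, 0x30, 0x9d]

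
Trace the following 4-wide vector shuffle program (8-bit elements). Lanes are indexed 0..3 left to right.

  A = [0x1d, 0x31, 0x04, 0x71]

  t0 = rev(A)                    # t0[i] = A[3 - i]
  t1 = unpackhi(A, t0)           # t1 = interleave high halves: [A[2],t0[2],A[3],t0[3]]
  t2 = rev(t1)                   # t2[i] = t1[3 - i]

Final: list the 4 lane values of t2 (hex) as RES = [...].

RES = [0x1d, 0x71, 0x31, 0x04]

→ t0 |71|04|31|1d|
→ t1 |04|31|71|1d|
→ t2 |1d|71|31|04|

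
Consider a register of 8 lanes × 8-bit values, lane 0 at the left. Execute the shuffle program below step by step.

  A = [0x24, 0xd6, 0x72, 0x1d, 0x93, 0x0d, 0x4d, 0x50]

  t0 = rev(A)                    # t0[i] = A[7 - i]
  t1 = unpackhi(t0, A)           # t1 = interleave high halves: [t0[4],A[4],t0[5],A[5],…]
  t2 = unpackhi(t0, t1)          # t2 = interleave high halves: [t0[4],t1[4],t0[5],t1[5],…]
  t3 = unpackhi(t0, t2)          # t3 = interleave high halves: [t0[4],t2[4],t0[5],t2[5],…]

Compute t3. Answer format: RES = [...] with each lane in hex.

→ t0 |50|4d|0d|93|1d|72|d6|24|
→ t1 |1d|93|72|0d|d6|4d|24|50|
→ t2 |1d|d6|72|4d|d6|24|24|50|
→ t3 |1d|d6|72|24|d6|24|24|50|

RES = [0x1d, 0xd6, 0x72, 0x24, 0xd6, 0x24, 0x24, 0x50]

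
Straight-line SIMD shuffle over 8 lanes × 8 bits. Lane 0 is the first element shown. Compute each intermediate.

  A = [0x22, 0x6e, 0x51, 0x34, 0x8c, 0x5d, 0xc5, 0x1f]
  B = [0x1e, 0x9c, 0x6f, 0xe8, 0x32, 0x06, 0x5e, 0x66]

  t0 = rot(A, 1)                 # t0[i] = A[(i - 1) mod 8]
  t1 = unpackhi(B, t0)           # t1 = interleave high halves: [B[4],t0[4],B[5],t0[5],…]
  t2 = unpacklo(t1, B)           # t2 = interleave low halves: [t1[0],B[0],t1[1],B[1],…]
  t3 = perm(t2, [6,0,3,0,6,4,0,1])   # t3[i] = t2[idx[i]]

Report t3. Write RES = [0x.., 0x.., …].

→ t0 |1f|22|6e|51|34|8c|5d|c5|
→ t1 |32|34|06|8c|5e|5d|66|c5|
→ t2 |32|1e|34|9c|06|6f|8c|e8|
→ t3 |8c|32|9c|32|8c|06|32|1e|

RES = [ 0x8c  0x32  0x9c  0x32  0x8c  0x06  0x32  0x1e ]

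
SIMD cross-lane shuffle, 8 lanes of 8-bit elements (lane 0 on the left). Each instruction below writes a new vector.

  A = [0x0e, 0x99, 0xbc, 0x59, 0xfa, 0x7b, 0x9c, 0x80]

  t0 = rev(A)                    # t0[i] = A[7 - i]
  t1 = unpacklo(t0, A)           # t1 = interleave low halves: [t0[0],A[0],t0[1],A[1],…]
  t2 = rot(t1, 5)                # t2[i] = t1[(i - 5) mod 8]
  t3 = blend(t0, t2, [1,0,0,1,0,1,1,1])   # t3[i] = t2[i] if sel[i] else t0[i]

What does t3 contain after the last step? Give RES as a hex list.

RES = [ 0x99  0x9c  0x7b  0xfa  0x59  0x80  0x0e  0x9c ]

  t0: 80 9c 7b fa 59 bc 99 0e
  t1: 80 0e 9c 99 7b bc fa 59
  t2: 99 7b bc fa 59 80 0e 9c
  t3: 99 9c 7b fa 59 80 0e 9c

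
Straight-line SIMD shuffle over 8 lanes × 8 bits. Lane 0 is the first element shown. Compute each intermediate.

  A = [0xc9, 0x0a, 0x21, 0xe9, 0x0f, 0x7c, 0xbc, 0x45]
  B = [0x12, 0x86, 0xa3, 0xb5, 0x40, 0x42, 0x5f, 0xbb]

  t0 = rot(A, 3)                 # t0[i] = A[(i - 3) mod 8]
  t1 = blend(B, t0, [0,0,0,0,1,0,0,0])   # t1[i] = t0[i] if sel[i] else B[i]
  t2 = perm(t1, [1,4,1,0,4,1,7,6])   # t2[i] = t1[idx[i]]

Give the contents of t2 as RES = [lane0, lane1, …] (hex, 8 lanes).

t0 = [0x7c, 0xbc, 0x45, 0xc9, 0x0a, 0x21, 0xe9, 0x0f]
t1 = [0x12, 0x86, 0xa3, 0xb5, 0x0a, 0x42, 0x5f, 0xbb]
t2 = [0x86, 0x0a, 0x86, 0x12, 0x0a, 0x86, 0xbb, 0x5f]

RES = [0x86, 0x0a, 0x86, 0x12, 0x0a, 0x86, 0xbb, 0x5f]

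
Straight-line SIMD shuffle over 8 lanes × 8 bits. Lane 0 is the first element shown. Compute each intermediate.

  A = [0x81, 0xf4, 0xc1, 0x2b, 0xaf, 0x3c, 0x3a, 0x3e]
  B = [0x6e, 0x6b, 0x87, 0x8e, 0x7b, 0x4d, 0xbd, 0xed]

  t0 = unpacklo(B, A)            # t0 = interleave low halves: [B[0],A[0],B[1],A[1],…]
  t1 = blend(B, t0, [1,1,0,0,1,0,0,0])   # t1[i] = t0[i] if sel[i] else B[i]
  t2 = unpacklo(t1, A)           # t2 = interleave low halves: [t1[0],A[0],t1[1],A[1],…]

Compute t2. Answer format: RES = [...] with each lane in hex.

→ t0 |6e|81|6b|f4|87|c1|8e|2b|
→ t1 |6e|81|87|8e|87|4d|bd|ed|
→ t2 |6e|81|81|f4|87|c1|8e|2b|

RES = [ 0x6e  0x81  0x81  0xf4  0x87  0xc1  0x8e  0x2b ]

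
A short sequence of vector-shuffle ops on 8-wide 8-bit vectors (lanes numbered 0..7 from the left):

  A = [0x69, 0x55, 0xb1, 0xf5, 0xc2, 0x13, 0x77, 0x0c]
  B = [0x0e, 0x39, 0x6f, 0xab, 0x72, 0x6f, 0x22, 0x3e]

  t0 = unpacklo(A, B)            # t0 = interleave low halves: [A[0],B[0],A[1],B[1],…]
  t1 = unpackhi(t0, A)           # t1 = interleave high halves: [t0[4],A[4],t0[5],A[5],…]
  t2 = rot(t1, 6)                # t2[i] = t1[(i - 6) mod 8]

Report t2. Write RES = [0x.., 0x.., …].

→ t0 |69|0e|55|39|b1|6f|f5|ab|
→ t1 |b1|c2|6f|13|f5|77|ab|0c|
→ t2 |6f|13|f5|77|ab|0c|b1|c2|

RES = [ 0x6f  0x13  0xf5  0x77  0xab  0x0c  0xb1  0xc2 ]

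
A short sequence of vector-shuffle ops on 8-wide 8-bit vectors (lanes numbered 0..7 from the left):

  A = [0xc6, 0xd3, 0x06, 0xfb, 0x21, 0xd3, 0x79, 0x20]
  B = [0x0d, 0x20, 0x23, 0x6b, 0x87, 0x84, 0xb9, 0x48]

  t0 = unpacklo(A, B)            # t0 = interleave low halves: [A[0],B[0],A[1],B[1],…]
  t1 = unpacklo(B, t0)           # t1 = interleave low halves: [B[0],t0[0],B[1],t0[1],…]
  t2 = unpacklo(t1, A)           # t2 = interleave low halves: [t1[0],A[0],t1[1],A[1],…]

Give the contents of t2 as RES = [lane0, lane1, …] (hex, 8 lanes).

RES = [0x0d, 0xc6, 0xc6, 0xd3, 0x20, 0x06, 0x0d, 0xfb]

t0 = [0xc6, 0x0d, 0xd3, 0x20, 0x06, 0x23, 0xfb, 0x6b]
t1 = [0x0d, 0xc6, 0x20, 0x0d, 0x23, 0xd3, 0x6b, 0x20]
t2 = [0x0d, 0xc6, 0xc6, 0xd3, 0x20, 0x06, 0x0d, 0xfb]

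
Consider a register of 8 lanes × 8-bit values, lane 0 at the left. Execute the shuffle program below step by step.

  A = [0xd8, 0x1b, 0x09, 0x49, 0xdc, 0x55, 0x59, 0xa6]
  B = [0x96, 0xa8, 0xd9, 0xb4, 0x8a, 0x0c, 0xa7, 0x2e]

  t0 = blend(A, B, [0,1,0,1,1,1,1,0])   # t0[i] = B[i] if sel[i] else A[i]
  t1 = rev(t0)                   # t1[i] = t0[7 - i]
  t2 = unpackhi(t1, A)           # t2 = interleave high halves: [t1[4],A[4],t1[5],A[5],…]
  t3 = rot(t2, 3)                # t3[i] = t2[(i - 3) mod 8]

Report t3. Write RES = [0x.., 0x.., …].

RES = [ 0x59  0xd8  0xa6  0xb4  0xdc  0x09  0x55  0xa8 ]

→ t0 |d8|a8|09|b4|8a|0c|a7|a6|
→ t1 |a6|a7|0c|8a|b4|09|a8|d8|
→ t2 |b4|dc|09|55|a8|59|d8|a6|
→ t3 |59|d8|a6|b4|dc|09|55|a8|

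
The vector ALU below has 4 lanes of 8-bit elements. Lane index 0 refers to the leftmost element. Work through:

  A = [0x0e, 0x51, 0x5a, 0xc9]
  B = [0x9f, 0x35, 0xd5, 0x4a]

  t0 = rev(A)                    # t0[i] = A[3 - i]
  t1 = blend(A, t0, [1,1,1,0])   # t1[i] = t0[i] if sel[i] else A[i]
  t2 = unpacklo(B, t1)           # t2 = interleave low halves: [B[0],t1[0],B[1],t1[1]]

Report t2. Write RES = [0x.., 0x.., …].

RES = [ 0x9f  0xc9  0x35  0x5a ]

→ t0 |c9|5a|51|0e|
→ t1 |c9|5a|51|c9|
→ t2 |9f|c9|35|5a|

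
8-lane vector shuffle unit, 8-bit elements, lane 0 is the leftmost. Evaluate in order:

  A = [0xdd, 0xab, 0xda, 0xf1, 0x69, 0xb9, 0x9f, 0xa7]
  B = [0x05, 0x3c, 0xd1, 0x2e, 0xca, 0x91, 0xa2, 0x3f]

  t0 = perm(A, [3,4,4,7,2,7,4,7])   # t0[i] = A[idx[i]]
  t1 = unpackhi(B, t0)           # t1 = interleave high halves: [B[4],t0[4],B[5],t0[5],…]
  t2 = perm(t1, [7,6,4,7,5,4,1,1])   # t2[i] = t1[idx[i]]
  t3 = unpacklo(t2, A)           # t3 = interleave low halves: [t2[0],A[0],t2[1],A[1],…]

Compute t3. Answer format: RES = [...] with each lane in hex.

RES = [0xa7, 0xdd, 0x3f, 0xab, 0xa2, 0xda, 0xa7, 0xf1]

t0 = [0xf1, 0x69, 0x69, 0xa7, 0xda, 0xa7, 0x69, 0xa7]
t1 = [0xca, 0xda, 0x91, 0xa7, 0xa2, 0x69, 0x3f, 0xa7]
t2 = [0xa7, 0x3f, 0xa2, 0xa7, 0x69, 0xa2, 0xda, 0xda]
t3 = [0xa7, 0xdd, 0x3f, 0xab, 0xa2, 0xda, 0xa7, 0xf1]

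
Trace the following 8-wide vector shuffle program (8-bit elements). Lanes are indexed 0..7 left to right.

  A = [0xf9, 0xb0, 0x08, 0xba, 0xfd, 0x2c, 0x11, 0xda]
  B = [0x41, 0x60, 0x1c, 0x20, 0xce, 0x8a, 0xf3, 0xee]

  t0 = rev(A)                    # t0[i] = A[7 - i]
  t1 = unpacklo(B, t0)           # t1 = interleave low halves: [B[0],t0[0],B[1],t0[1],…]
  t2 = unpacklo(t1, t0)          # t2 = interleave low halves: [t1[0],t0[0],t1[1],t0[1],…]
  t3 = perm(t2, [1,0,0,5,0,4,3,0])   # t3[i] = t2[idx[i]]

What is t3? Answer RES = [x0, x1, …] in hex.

RES = [ 0xda  0x41  0x41  0x2c  0x41  0x60  0x11  0x41 ]

→ t0 |da|11|2c|fd|ba|08|b0|f9|
→ t1 |41|da|60|11|1c|2c|20|fd|
→ t2 |41|da|da|11|60|2c|11|fd|
→ t3 |da|41|41|2c|41|60|11|41|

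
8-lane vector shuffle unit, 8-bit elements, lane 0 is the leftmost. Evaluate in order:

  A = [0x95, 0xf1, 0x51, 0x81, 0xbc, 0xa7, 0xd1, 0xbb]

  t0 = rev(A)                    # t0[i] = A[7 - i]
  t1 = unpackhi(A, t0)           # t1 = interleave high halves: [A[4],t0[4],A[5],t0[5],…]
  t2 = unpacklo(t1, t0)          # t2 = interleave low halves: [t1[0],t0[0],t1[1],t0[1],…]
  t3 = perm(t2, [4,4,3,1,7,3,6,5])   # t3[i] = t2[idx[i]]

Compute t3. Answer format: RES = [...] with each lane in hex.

→ t0 |bb|d1|a7|bc|81|51|f1|95|
→ t1 |bc|81|a7|51|d1|f1|bb|95|
→ t2 |bc|bb|81|d1|a7|a7|51|bc|
→ t3 |a7|a7|d1|bb|bc|d1|51|a7|

RES = [ 0xa7  0xa7  0xd1  0xbb  0xbc  0xd1  0x51  0xa7 ]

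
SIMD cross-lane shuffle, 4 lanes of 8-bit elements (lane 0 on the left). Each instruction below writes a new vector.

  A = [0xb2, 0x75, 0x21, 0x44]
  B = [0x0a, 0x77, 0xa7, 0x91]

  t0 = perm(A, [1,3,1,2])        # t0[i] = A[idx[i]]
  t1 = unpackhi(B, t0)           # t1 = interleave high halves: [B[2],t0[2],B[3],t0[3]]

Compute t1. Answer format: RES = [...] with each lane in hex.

RES = [0xa7, 0x75, 0x91, 0x21]

→ t0 |75|44|75|21|
→ t1 |a7|75|91|21|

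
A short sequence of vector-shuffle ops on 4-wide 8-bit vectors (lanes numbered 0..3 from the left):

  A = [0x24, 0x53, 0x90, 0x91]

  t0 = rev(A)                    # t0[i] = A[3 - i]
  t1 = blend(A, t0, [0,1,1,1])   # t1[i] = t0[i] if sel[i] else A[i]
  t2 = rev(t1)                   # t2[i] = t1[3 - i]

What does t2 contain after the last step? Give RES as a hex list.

t0 = [0x91, 0x90, 0x53, 0x24]
t1 = [0x24, 0x90, 0x53, 0x24]
t2 = [0x24, 0x53, 0x90, 0x24]

RES = [0x24, 0x53, 0x90, 0x24]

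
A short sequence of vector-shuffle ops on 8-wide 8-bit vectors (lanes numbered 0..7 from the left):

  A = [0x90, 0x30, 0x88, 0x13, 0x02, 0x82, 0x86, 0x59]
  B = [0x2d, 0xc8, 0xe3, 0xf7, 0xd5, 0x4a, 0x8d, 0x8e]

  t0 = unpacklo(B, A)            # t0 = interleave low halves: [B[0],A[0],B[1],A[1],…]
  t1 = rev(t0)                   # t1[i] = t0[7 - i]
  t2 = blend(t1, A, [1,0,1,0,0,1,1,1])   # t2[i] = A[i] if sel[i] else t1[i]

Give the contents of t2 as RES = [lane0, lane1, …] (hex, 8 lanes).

RES = [ 0x90  0xf7  0x88  0xe3  0x30  0x82  0x86  0x59 ]

  t0: 2d 90 c8 30 e3 88 f7 13
  t1: 13 f7 88 e3 30 c8 90 2d
  t2: 90 f7 88 e3 30 82 86 59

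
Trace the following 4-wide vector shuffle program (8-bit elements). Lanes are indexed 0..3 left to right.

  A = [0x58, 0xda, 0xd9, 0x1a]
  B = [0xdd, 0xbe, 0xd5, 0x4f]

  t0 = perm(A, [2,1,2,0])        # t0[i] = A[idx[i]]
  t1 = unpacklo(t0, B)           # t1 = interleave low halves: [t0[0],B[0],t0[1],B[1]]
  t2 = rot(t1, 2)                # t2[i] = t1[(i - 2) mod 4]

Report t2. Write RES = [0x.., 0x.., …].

RES = [0xda, 0xbe, 0xd9, 0xdd]

→ t0 |d9|da|d9|58|
→ t1 |d9|dd|da|be|
→ t2 |da|be|d9|dd|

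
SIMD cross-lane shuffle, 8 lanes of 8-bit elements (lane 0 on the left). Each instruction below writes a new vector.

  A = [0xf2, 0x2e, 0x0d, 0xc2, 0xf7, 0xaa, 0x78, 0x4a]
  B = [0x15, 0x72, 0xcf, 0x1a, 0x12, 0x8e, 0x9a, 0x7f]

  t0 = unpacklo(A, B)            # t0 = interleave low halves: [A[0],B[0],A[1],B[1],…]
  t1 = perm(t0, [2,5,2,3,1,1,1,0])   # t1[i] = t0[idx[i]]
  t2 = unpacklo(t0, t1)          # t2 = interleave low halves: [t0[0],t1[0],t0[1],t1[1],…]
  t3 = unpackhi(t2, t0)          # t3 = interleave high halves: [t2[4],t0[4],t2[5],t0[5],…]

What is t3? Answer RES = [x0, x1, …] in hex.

  t0: f2 15 2e 72 0d cf c2 1a
  t1: 2e cf 2e 72 15 15 15 f2
  t2: f2 2e 15 cf 2e 2e 72 72
  t3: 2e 0d 2e cf 72 c2 72 1a

RES = [0x2e, 0x0d, 0x2e, 0xcf, 0x72, 0xc2, 0x72, 0x1a]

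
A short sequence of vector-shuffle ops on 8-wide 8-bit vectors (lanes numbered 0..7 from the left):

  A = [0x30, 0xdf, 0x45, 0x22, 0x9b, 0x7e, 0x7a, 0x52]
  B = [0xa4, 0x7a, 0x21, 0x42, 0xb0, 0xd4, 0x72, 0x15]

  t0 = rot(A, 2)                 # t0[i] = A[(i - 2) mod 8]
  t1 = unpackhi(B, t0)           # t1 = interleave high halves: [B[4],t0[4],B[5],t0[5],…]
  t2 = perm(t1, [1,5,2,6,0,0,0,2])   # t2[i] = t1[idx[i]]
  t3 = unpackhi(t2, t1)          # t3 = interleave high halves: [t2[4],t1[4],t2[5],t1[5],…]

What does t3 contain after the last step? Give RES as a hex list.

  t0: 7a 52 30 df 45 22 9b 7e
  t1: b0 45 d4 22 72 9b 15 7e
  t2: 45 9b d4 15 b0 b0 b0 d4
  t3: b0 72 b0 9b b0 15 d4 7e

RES = [0xb0, 0x72, 0xb0, 0x9b, 0xb0, 0x15, 0xd4, 0x7e]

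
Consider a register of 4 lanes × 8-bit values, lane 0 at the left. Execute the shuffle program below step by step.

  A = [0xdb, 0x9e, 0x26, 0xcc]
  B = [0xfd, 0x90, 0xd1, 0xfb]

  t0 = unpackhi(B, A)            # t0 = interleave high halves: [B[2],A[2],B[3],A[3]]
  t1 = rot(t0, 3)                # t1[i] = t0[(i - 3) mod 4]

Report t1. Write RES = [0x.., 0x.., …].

RES = [0x26, 0xfb, 0xcc, 0xd1]

→ t0 |d1|26|fb|cc|
→ t1 |26|fb|cc|d1|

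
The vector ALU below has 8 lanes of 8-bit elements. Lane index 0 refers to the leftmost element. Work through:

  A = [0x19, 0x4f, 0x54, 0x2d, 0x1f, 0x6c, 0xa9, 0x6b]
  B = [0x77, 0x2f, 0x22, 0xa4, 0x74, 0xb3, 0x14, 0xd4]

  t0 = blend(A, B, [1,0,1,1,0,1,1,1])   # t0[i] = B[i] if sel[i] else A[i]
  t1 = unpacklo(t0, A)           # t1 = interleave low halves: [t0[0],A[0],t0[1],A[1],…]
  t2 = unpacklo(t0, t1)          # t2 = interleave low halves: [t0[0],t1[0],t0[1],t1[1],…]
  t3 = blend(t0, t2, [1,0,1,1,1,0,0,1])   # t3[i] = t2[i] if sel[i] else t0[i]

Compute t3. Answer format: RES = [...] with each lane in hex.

RES = [0x77, 0x4f, 0x4f, 0x19, 0x22, 0xb3, 0x14, 0x4f]

→ t0 |77|4f|22|a4|1f|b3|14|d4|
→ t1 |77|19|4f|4f|22|54|a4|2d|
→ t2 |77|77|4f|19|22|4f|a4|4f|
→ t3 |77|4f|4f|19|22|b3|14|4f|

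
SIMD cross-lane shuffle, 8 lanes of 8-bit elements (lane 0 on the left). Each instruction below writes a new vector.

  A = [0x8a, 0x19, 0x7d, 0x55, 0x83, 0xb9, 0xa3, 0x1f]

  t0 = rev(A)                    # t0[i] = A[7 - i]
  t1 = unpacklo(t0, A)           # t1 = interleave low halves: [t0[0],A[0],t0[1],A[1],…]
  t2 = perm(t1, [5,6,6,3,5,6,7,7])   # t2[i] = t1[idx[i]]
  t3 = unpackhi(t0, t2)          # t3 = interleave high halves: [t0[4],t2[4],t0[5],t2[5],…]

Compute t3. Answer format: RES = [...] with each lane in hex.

→ t0 |1f|a3|b9|83|55|7d|19|8a|
→ t1 |1f|8a|a3|19|b9|7d|83|55|
→ t2 |7d|83|83|19|7d|83|55|55|
→ t3 |55|7d|7d|83|19|55|8a|55|

RES = [0x55, 0x7d, 0x7d, 0x83, 0x19, 0x55, 0x8a, 0x55]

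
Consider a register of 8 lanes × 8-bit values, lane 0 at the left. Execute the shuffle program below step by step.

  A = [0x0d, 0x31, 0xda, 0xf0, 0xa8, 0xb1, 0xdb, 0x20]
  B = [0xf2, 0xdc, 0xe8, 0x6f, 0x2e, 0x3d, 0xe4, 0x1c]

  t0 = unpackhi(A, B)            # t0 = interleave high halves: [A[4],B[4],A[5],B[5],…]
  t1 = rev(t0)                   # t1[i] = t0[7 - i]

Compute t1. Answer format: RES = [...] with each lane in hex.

  t0: a8 2e b1 3d db e4 20 1c
  t1: 1c 20 e4 db 3d b1 2e a8

RES = [ 0x1c  0x20  0xe4  0xdb  0x3d  0xb1  0x2e  0xa8 ]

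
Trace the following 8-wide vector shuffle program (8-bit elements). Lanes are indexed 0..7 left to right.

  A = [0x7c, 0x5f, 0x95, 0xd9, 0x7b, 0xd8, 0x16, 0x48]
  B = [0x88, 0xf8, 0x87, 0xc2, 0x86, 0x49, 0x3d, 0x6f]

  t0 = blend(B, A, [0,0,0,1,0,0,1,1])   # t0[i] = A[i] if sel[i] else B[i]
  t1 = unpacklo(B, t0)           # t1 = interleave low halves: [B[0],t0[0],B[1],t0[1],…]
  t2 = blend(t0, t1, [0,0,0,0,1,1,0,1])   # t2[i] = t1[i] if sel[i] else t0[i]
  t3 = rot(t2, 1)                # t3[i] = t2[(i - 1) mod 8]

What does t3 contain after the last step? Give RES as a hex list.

RES = [ 0xd9  0x88  0xf8  0x87  0xd9  0x87  0x87  0x16 ]

t0 = [0x88, 0xf8, 0x87, 0xd9, 0x86, 0x49, 0x16, 0x48]
t1 = [0x88, 0x88, 0xf8, 0xf8, 0x87, 0x87, 0xc2, 0xd9]
t2 = [0x88, 0xf8, 0x87, 0xd9, 0x87, 0x87, 0x16, 0xd9]
t3 = [0xd9, 0x88, 0xf8, 0x87, 0xd9, 0x87, 0x87, 0x16]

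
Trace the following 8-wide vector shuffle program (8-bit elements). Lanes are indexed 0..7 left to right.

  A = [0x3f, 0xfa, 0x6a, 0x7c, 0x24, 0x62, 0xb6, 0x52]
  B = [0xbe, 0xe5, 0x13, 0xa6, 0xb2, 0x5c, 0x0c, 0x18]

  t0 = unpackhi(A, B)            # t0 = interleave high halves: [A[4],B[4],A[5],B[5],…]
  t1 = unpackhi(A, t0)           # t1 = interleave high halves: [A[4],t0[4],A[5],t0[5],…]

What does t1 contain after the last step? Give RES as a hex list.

t0 = [0x24, 0xb2, 0x62, 0x5c, 0xb6, 0x0c, 0x52, 0x18]
t1 = [0x24, 0xb6, 0x62, 0x0c, 0xb6, 0x52, 0x52, 0x18]

RES = [ 0x24  0xb6  0x62  0x0c  0xb6  0x52  0x52  0x18 ]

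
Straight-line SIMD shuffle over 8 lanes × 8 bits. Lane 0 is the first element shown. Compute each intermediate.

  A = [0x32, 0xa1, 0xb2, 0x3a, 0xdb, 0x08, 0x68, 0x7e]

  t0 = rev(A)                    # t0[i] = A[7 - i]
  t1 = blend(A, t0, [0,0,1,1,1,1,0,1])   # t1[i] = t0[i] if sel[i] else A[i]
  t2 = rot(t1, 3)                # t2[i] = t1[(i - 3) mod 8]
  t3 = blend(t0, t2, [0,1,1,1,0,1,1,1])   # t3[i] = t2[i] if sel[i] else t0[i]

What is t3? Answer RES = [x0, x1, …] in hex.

t0 = [0x7e, 0x68, 0x08, 0xdb, 0x3a, 0xb2, 0xa1, 0x32]
t1 = [0x32, 0xa1, 0x08, 0xdb, 0x3a, 0xb2, 0x68, 0x32]
t2 = [0xb2, 0x68, 0x32, 0x32, 0xa1, 0x08, 0xdb, 0x3a]
t3 = [0x7e, 0x68, 0x32, 0x32, 0x3a, 0x08, 0xdb, 0x3a]

RES = [0x7e, 0x68, 0x32, 0x32, 0x3a, 0x08, 0xdb, 0x3a]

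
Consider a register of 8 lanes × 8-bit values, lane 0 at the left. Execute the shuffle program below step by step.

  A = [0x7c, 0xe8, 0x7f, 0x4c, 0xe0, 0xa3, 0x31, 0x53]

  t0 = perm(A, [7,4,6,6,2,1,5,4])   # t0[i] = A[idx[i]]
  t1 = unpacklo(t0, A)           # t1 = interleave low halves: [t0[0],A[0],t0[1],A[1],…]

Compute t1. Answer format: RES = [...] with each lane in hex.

→ t0 |53|e0|31|31|7f|e8|a3|e0|
→ t1 |53|7c|e0|e8|31|7f|31|4c|

RES = [ 0x53  0x7c  0xe0  0xe8  0x31  0x7f  0x31  0x4c ]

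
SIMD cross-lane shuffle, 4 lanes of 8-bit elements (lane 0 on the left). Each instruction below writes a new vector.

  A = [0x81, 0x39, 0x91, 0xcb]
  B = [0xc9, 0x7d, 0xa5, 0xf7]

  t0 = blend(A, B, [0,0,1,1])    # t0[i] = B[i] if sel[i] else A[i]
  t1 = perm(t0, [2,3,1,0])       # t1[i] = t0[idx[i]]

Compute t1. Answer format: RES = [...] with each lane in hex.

RES = [0xa5, 0xf7, 0x39, 0x81]

  t0: 81 39 a5 f7
  t1: a5 f7 39 81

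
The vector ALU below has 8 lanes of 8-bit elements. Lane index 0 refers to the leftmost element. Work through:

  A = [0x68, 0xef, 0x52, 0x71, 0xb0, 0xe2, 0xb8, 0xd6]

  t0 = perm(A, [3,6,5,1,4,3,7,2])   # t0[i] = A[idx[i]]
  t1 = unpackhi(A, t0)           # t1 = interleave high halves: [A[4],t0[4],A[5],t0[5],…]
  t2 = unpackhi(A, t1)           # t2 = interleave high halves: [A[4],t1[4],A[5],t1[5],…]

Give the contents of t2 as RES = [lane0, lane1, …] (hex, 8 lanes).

→ t0 |71|b8|e2|ef|b0|71|d6|52|
→ t1 |b0|b0|e2|71|b8|d6|d6|52|
→ t2 |b0|b8|e2|d6|b8|d6|d6|52|

RES = [0xb0, 0xb8, 0xe2, 0xd6, 0xb8, 0xd6, 0xd6, 0x52]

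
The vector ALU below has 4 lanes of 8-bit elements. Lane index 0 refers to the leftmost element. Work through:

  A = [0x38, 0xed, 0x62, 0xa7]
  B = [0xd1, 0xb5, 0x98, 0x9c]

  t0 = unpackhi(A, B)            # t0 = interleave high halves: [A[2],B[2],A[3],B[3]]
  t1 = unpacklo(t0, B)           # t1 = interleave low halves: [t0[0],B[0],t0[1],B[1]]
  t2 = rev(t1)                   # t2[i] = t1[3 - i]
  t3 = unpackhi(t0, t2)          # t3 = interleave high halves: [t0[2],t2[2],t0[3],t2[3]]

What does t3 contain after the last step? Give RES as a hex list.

RES = [ 0xa7  0xd1  0x9c  0x62 ]

  t0: 62 98 a7 9c
  t1: 62 d1 98 b5
  t2: b5 98 d1 62
  t3: a7 d1 9c 62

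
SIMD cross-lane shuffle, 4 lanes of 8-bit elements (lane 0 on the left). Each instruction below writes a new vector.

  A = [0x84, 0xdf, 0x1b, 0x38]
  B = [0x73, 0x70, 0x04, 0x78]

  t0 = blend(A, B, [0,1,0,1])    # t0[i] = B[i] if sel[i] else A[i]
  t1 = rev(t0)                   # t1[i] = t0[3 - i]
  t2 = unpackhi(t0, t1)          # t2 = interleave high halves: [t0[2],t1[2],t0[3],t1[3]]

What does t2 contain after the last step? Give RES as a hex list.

RES = [ 0x1b  0x70  0x78  0x84 ]

t0 = [0x84, 0x70, 0x1b, 0x78]
t1 = [0x78, 0x1b, 0x70, 0x84]
t2 = [0x1b, 0x70, 0x78, 0x84]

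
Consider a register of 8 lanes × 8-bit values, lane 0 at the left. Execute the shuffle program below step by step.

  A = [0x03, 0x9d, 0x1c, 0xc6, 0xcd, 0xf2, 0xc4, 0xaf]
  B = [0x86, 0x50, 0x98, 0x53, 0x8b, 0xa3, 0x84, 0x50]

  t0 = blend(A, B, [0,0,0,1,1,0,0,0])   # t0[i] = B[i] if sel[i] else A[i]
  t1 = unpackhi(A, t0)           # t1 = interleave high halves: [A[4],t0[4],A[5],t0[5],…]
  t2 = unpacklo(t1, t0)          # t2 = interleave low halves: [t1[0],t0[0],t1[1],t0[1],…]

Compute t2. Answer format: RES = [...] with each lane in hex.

  t0: 03 9d 1c 53 8b f2 c4 af
  t1: cd 8b f2 f2 c4 c4 af af
  t2: cd 03 8b 9d f2 1c f2 53

RES = [0xcd, 0x03, 0x8b, 0x9d, 0xf2, 0x1c, 0xf2, 0x53]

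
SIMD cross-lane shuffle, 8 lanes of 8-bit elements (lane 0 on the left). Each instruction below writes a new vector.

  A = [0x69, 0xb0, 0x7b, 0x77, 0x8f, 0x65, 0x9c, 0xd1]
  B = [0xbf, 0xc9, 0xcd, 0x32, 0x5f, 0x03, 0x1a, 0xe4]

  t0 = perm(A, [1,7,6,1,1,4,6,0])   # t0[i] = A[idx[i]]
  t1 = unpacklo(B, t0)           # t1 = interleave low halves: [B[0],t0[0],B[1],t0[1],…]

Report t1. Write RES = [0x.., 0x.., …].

RES = [0xbf, 0xb0, 0xc9, 0xd1, 0xcd, 0x9c, 0x32, 0xb0]

t0 = [0xb0, 0xd1, 0x9c, 0xb0, 0xb0, 0x8f, 0x9c, 0x69]
t1 = [0xbf, 0xb0, 0xc9, 0xd1, 0xcd, 0x9c, 0x32, 0xb0]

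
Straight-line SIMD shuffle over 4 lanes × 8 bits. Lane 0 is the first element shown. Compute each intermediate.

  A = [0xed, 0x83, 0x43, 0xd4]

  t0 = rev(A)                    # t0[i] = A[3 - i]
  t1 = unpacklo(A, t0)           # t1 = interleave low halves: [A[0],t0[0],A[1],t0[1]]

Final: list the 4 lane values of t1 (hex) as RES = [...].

  t0: d4 43 83 ed
  t1: ed d4 83 43

RES = [0xed, 0xd4, 0x83, 0x43]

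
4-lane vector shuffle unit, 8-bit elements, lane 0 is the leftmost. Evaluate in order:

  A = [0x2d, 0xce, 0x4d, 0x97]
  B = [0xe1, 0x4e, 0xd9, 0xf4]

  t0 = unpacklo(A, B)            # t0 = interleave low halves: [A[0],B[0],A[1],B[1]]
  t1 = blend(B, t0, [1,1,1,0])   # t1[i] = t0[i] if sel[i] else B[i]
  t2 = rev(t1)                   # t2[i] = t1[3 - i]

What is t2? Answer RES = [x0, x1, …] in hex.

RES = [0xf4, 0xce, 0xe1, 0x2d]

→ t0 |2d|e1|ce|4e|
→ t1 |2d|e1|ce|f4|
→ t2 |f4|ce|e1|2d|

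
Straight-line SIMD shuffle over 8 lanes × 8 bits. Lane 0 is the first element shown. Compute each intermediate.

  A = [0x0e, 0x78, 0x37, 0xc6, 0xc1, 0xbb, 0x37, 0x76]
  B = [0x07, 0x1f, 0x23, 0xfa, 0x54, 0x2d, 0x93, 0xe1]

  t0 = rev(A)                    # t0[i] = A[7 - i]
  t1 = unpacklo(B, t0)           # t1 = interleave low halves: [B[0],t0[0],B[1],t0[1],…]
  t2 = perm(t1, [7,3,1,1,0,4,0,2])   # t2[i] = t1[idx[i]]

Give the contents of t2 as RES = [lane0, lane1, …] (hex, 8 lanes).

RES = [ 0xc1  0x37  0x76  0x76  0x07  0x23  0x07  0x1f ]

t0 = [0x76, 0x37, 0xbb, 0xc1, 0xc6, 0x37, 0x78, 0x0e]
t1 = [0x07, 0x76, 0x1f, 0x37, 0x23, 0xbb, 0xfa, 0xc1]
t2 = [0xc1, 0x37, 0x76, 0x76, 0x07, 0x23, 0x07, 0x1f]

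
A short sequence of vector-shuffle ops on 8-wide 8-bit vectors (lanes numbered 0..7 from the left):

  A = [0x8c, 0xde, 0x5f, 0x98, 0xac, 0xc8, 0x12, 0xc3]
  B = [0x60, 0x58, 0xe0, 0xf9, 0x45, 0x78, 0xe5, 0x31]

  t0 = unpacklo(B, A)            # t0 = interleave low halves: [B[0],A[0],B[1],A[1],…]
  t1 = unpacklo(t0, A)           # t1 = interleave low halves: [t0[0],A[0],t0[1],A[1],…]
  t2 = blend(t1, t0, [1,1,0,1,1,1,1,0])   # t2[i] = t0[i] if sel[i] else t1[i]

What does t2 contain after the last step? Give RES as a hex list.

t0 = [0x60, 0x8c, 0x58, 0xde, 0xe0, 0x5f, 0xf9, 0x98]
t1 = [0x60, 0x8c, 0x8c, 0xde, 0x58, 0x5f, 0xde, 0x98]
t2 = [0x60, 0x8c, 0x8c, 0xde, 0xe0, 0x5f, 0xf9, 0x98]

RES = [ 0x60  0x8c  0x8c  0xde  0xe0  0x5f  0xf9  0x98 ]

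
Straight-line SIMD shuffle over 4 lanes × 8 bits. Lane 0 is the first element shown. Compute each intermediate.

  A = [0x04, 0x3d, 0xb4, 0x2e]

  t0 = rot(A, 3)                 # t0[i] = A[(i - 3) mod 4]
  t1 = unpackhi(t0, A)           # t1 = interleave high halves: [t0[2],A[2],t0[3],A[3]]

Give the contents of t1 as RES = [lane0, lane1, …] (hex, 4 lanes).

RES = [0x2e, 0xb4, 0x04, 0x2e]

→ t0 |3d|b4|2e|04|
→ t1 |2e|b4|04|2e|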